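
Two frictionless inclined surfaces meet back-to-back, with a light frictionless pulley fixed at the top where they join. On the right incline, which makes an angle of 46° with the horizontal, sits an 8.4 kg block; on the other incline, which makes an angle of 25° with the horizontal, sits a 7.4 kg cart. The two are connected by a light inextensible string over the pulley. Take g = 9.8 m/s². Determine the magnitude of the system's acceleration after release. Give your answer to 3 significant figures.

Resolve each weight along its own incline: the 8.4 kg mass has component 8.4 × 9.8 × sin 46° = 59.216 N down its slope, and the 7.4 kg mass has 7.4 × 9.8 × sin 25° = 30.648 N down its slope.
The 8.4 kg side's 59.216 N exceeds the other side's 30.648 N, so that mass slides down and the 7.4 kg mass slides up. Taking that direction as positive, Newton's second law for the whole system gives 59.216 − 30.648 = (8.4 + 7.4) a, so a = 28.568 / 15.8 = 1.8081 m/s².

1.81 m/s²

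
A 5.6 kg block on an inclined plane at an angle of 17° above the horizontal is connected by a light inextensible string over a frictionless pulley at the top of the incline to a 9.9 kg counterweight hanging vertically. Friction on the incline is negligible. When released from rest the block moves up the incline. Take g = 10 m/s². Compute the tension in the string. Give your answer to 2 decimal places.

46.23 N

For the block on the incline: the weight component along the slope is m₁g sin 17° = 5.6 × 10 × 0.2924 = 16.374 N and the normal force is N = m₁g cos 17° = 53.553 N.
Newton's second law for the block (up-slope positive): T − 16.374 = 5.6 a. For the hanging counterweight (downward positive): 9.9 × 10 − T = 9.9 a.
Adding the two equations eliminates T: 82.626 = 15.5 a, so a = 5.3307 m/s².
Then from the hanging counterweight's equation, T = 9.9 × (10 − 5.3307) = 46.226 N.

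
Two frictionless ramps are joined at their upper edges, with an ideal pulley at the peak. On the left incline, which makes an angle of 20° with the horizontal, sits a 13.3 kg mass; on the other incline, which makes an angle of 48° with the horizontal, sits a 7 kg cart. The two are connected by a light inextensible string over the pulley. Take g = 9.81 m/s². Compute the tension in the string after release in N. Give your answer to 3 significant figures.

48.8 N

Resolve each weight along its own incline: the 13.3 kg mass has component 13.3 × 9.81 × sin 20° = 44.624 N down its slope, and the 7 kg mass has 7 × 9.81 × sin 48° = 51.032 N down its slope.
The 7 kg side's 51.032 N exceeds the other side's 44.624 N, so that mass slides down and the 13.3 kg mass slides up. Taking that direction as positive, Newton's second law for the whole system gives 51.032 − 44.624 = (13.3 + 7) a, so a = 6.408 / 20.3 = 0.3157 m/s².
For the 13.3 kg mass (up-slope positive): T − 44.624 = 13.3 × 0.3157, so T = 48.823 N.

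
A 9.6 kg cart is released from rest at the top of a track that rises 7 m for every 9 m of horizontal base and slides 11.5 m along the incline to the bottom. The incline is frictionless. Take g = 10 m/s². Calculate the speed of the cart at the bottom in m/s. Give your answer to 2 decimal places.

11.88 m/s

The weight component along the incline is mg sin 37.87° = 58.938 N and the normal force is N = mg cos 37.87° = 75.778 N.
With no friction, a = g sin 37.87° = 6.1394 m/s².
Starting from rest over a distance of 11.5 m, v² = 2aL = 2 × 6.1394 × 11.5 = 141.2062, so v = 11.8830 m/s.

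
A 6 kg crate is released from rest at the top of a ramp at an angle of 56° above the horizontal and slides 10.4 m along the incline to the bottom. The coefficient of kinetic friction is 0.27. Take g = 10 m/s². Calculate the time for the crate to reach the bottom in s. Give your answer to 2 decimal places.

The weight component along the incline is mg sin 56° = 49.742 N and the normal force is N = mg cos 56° = 33.552 N.
Friction up the slope is f = μN = 0.27 × 33.552 = 9.059 N, so the net downslope force is 49.742 − 9.059 = 40.683 N and a = 40.683 / 6 = 6.7805 m/s².
Starting from rest, L = ½at², so t = √(2L/a) = √(2 × 10.4 / 6.7805) = 1.7515 s.

1.75 s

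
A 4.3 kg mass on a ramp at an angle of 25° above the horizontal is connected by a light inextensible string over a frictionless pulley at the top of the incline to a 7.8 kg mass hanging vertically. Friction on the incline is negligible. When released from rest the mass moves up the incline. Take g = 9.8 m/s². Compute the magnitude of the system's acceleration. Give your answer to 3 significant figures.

4.85 m/s²

For the mass on the incline: the weight component along the slope is m₁g sin 25° = 4.3 × 9.8 × 0.4226 = 17.808 N and the normal force is N = m₁g cos 25° = 38.192 N.
Newton's second law for the mass (up-slope positive): T − 17.808 = 4.3 a. For the hanging mass (downward positive): 7.8 × 9.8 − T = 7.8 a.
Adding the two equations eliminates T: 58.632 = 12.1 a, so a = 4.8456 m/s².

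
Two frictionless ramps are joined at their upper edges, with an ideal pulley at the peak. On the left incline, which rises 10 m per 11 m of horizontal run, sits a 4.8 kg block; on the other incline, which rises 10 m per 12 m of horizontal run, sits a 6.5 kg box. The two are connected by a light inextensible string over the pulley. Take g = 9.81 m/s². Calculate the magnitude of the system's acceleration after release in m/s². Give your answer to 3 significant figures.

0.809 m/s²

Resolve each weight along its own incline: the 4.8 kg mass has component 4.8 × 9.81 × sin 42.27° = 31.675 N down its slope, and the 6.5 kg mass has 6.5 × 9.81 × sin 39.81° = 40.821 N down its slope.
The 6.5 kg side's 40.821 N exceeds the other side's 31.675 N, so that mass slides down and the 4.8 kg mass slides up. Taking that direction as positive, Newton's second law for the whole system gives 40.821 − 31.675 = (4.8 + 6.5) a, so a = 9.146 / 11.3 = 0.8094 m/s².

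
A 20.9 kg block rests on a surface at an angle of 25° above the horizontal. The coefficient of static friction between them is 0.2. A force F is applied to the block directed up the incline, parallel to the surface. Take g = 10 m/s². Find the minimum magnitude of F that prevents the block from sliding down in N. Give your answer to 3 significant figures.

The normal force is N = mg cos 25° = 189.418 N. With F at its minimum the block is on the verge of sliding down, so static friction is at its maximum μ_s N = 0.2 × 189.418 = 37.884 N and acts up the slope.
Equilibrium along the incline: F + μ_s N = mg sin 25°, so F = 88.327 − 37.884 = 50.443 N.

50.4 N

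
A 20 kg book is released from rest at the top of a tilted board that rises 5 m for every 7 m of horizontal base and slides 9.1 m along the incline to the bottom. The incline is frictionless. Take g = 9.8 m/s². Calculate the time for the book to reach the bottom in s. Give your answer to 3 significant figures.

1.79 s

The weight component along the incline is mg sin 35.54° = 113.923 N and the normal force is N = mg cos 35.54° = 159.492 N.
With no friction, a = g sin 35.54° = 5.6961 m/s².
Starting from rest, L = ½at², so t = √(2L/a) = √(2 × 9.1 / 5.6961) = 1.7875 s.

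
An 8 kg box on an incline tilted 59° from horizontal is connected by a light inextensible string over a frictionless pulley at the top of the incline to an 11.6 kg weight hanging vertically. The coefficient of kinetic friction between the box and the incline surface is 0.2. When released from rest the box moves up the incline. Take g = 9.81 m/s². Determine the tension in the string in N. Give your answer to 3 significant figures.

For the box on the incline: the weight component along the slope is m₁g sin 59° = 8 × 9.81 × 0.8572 = 67.273 N and the normal force is N = m₁g cos 59° = 40.420 N.
Kinetic friction opposes the box's motion up the incline: f = μN = 0.2 × 40.420 = 8.084 N acting down the slope.
Newton's second law for the box (up-slope positive): T − 67.273 − 8.084 = 8 a. For the hanging weight (downward positive): 11.6 × 9.81 − T = 11.6 a.
Adding the two equations eliminates T: 38.439 = 19.6 a, so a = 1.9612 m/s².
Then from the hanging weight's equation, T = 11.6 × (9.81 − 1.9612) = 91.046 N.

91.0 N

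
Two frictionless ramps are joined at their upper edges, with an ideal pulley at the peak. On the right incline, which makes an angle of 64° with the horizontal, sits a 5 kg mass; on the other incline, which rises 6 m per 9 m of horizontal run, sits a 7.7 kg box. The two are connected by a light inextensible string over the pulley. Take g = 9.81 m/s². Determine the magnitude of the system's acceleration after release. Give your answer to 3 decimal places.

Resolve each weight along its own incline: the 5 kg mass has component 5 × 9.81 × sin 64° = 44.086 N down its slope, and the 7.7 kg mass has 7.7 × 9.81 × sin 33.69° = 41.900 N down its slope.
The 5 kg side's 44.086 N exceeds the other side's 41.900 N, so that mass slides down and the 7.7 kg mass slides up. Taking that direction as positive, Newton's second law for the whole system gives 44.086 − 41.900 = (5 + 7.7) a, so a = 2.186 / 12.7 = 0.1721 m/s².

0.172 m/s²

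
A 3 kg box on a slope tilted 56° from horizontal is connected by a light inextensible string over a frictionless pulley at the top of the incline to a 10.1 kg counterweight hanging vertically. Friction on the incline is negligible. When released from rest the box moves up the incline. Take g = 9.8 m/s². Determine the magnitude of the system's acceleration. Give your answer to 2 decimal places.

For the box on the incline: the weight component along the slope is m₁g sin 56° = 3 × 9.8 × 0.8290 = 24.373 N and the normal force is N = m₁g cos 56° = 16.440 N.
Newton's second law for the box (up-slope positive): T − 24.373 = 3 a. For the hanging counterweight (downward positive): 10.1 × 9.8 − T = 10.1 a.
Adding the two equations eliminates T: 74.607 = 13.1 a, so a = 5.6952 m/s².

5.70 m/s²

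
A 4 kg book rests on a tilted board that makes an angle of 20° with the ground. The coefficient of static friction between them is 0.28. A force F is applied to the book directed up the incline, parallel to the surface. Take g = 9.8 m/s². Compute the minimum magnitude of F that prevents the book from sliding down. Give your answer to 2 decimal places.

The normal force is N = mg cos 20° = 36.836 N. With F at its minimum the book is on the verge of sliding down, so static friction is at its maximum μ_s N = 0.28 × 36.836 = 10.314 N and acts up the slope.
Equilibrium along the incline: F + μ_s N = mg sin 20°, so F = 13.407 − 10.314 = 3.093 N.

3.09 N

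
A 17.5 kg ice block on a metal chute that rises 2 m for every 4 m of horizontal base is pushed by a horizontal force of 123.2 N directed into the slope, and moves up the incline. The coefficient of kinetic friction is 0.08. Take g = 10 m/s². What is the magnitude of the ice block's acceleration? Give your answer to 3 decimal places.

The horizontal push has components F cos 26.57° = 123.2 × 0.8944 = 110.190 N up the incline and F sin 26.57° = 123.2 × 0.4472 = 55.095 N pressing into the surface.
The normal force is therefore N = mg cos 26.57° + F sin 26.57° = 156.520 + 55.095 = 211.615 N, and kinetic friction down the slope is μN = 0.08 × 211.615 = 16.929 N.
Along the incline: F cos 26.57° − mg sin 26.57° − μN = ma, so 110.190 − 78.260 − 16.929 = 17.5 a, giving a = 0.8572 m/s².

0.857 m/s²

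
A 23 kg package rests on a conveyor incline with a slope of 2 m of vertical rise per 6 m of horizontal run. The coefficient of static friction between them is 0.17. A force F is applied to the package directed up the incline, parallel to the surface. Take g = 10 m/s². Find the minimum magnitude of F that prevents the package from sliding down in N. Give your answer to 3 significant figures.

35.6 N

The normal force is N = mg cos 18.43° = 218.197 N. With F at its minimum the package is on the verge of sliding down, so static friction is at its maximum μ_s N = 0.17 × 218.197 = 37.093 N and acts up the slope.
Equilibrium along the incline: F + μ_s N = mg sin 18.43°, so F = 72.732 − 37.093 = 35.639 N.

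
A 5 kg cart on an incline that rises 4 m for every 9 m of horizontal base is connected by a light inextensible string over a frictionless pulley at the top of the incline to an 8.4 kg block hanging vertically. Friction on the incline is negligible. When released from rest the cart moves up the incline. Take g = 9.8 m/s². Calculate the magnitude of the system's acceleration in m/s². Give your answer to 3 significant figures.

4.66 m/s²

For the cart on the incline: the weight component along the slope is m₁g sin 23.96° = 5 × 9.8 × 0.4061 = 19.899 N and the normal force is N = m₁g cos 23.96° = 44.777 N.
Newton's second law for the cart (up-slope positive): T − 19.899 = 5 a. For the hanging block (downward positive): 8.4 × 9.8 − T = 8.4 a.
Adding the two equations eliminates T: 62.421 = 13.4 a, so a = 4.6583 m/s².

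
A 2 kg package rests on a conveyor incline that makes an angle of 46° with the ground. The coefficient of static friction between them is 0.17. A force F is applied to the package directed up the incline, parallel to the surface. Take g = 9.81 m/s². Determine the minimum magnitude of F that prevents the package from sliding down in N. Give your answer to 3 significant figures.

11.8 N

The normal force is N = mg cos 46° = 13.629 N. With F at its minimum the package is on the verge of sliding down, so static friction is at its maximum μ_s N = 0.17 × 13.629 = 2.317 N and acts up the slope.
Equilibrium along the incline: F + μ_s N = mg sin 46°, so F = 14.113 − 2.317 = 11.796 N.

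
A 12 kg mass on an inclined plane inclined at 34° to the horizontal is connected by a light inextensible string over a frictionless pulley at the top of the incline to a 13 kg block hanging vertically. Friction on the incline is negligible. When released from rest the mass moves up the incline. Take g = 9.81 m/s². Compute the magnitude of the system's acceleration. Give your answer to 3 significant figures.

For the mass on the incline: the weight component along the slope is m₁g sin 34° = 12 × 9.81 × 0.5592 = 65.829 N and the normal force is N = m₁g cos 34° = 97.594 N.
Newton's second law for the mass (up-slope positive): T − 65.829 = 12 a. For the hanging block (downward positive): 13 × 9.81 − T = 13 a.
Adding the two equations eliminates T: 61.701 = 25 a, so a = 2.4680 m/s².

2.47 m/s²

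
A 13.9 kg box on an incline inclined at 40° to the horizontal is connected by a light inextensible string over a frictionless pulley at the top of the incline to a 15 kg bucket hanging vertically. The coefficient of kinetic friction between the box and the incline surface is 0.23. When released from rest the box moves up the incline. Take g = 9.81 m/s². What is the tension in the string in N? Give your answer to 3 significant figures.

129 N

For the box on the incline: the weight component along the slope is m₁g sin 40° = 13.9 × 9.81 × 0.6428 = 87.652 N and the normal force is N = m₁g cos 40° = 104.457 N.
Kinetic friction opposes the box's motion up the incline: f = μN = 0.23 × 104.457 = 24.025 N acting down the slope.
Newton's second law for the box (up-slope positive): T − 87.652 − 24.025 = 13.9 a. For the hanging bucket (downward positive): 15 × 9.81 − T = 15 a.
Adding the two equations eliminates T: 35.473 = 28.9 a, so a = 1.2274 m/s².
Then from the hanging bucket's equation, T = 15 × (9.81 − 1.2274) = 128.739 N.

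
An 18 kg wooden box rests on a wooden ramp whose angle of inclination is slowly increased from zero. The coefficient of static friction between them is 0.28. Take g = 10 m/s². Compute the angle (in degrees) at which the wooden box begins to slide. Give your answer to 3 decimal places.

15.642°

At the threshold of sliding, static friction is at its maximum μ_s N and exactly balances the weight component along the incline: mg sin θ = μ_s mg cos θ.
Hence tan θ = μ_s = 0.28, so θ = arctan(0.28) = 15.6422°.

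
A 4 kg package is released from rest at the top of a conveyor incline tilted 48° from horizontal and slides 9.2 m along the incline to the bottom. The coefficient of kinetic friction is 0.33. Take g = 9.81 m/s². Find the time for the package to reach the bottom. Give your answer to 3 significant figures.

1.89 s

The weight component along the incline is mg sin 48° = 29.161 N and the normal force is N = mg cos 48° = 26.257 N.
Friction up the slope is f = μN = 0.33 × 26.257 = 8.665 N, so the net downslope force is 29.161 − 8.665 = 20.496 N and a = 20.496 / 4 = 5.1240 m/s².
Starting from rest, L = ½at², so t = √(2L/a) = √(2 × 9.2 / 5.1240) = 1.8950 s.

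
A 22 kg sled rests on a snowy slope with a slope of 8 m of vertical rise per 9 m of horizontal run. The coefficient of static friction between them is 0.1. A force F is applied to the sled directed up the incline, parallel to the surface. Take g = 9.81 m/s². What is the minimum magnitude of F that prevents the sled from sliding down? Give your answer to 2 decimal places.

The normal force is N = mg cos 41.63° = 161.306 N. With F at its minimum the sled is on the verge of sliding down, so static friction is at its maximum μ_s N = 0.1 × 161.306 = 16.131 N and acts up the slope.
Equilibrium along the incline: F + μ_s N = mg sin 41.63°, so F = 143.383 − 16.131 = 127.252 N.

127.25 N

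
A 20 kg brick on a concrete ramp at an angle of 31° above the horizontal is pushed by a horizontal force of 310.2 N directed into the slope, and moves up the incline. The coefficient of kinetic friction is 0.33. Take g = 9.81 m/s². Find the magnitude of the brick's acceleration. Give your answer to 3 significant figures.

2.83 m/s²

The horizontal push has components F cos 31° = 310.2 × 0.8572 = 265.903 N up the incline and F sin 31° = 310.2 × 0.5150 = 159.753 N pressing into the surface.
The normal force is therefore N = mg cos 31° + F sin 31° = 168.183 + 159.753 = 327.936 N, and kinetic friction down the slope is μN = 0.33 × 327.936 = 108.219 N.
Along the incline: F cos 31° − mg sin 31° − μN = ma, so 265.903 − 101.043 − 108.219 = 20 a, giving a = 2.8321 m/s².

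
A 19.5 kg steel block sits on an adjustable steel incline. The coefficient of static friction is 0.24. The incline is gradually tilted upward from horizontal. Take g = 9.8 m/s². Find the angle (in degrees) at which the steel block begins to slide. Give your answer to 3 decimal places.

At the threshold of sliding, static friction is at its maximum μ_s N and exactly balances the weight component along the incline: mg sin θ = μ_s mg cos θ.
Hence tan θ = μ_s = 0.24, so θ = arctan(0.24) = 13.4957°.

13.496°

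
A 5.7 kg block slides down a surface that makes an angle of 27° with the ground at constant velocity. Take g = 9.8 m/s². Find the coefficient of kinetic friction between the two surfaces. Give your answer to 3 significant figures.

At constant velocity the net force along the incline is zero: mg sin 27° = μ mg cos 27°.
So μ = tan 27° = 0.4540 / 0.8910 = 0.5095.

0.510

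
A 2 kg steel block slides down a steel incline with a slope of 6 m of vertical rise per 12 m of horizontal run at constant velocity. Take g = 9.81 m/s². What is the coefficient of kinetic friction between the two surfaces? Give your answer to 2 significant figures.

At constant velocity the net force along the incline is zero: mg sin 26.57° = μ mg cos 26.57°.
So μ = tan 26.57° = 0.4472 / 0.8944 = 0.5000.

0.50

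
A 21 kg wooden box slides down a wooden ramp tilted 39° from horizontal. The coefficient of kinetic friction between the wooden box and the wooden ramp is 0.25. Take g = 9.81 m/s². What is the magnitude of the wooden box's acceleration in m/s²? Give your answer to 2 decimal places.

Resolving the weight along the incline: the component pulling the wooden box down the slope is mg sin 39° = 21 × 9.81 × 0.6293 = 129.642 N, and the normal force is N = mg cos 39° = 21 × 9.81 × 0.7771 = 160.090 N.
Kinetic friction acts up the slope with magnitude f = μN = 0.25 × 160.090 = 40.023 N.
Net force along the incline is 129.642 − 40.023 = 89.619 N, so a = 89.619 / 21 = 4.2676 m/s².

4.27 m/s²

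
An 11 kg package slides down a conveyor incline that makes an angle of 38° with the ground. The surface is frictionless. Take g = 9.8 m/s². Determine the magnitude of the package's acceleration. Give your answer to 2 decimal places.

Resolving the weight along the incline: the component pulling the package down the slope is mg sin 38° = 11 × 9.8 × 0.6157 = 66.372 N, and the normal force is N = mg cos 38° = 11 × 9.8 × 0.7880 = 84.946 N.
With no friction the net force along the incline is 66.372 N, so a = g sin 38° = 66.372 / 11 = 6.0338 m/s².

6.03 m/s²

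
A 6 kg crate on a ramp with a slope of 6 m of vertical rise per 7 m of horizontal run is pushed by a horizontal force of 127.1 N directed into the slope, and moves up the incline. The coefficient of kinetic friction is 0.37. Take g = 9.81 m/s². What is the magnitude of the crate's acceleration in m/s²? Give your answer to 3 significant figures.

1.84 m/s²

The horizontal push has components F cos 40.60° = 127.1 × 0.7593 = 96.507 N up the incline and F sin 40.60° = 127.1 × 0.6508 = 82.717 N pressing into the surface.
The normal force is therefore N = mg cos 40.60° + F sin 40.60° = 44.692 + 82.717 = 127.409 N, and kinetic friction down the slope is μN = 0.37 × 127.409 = 47.141 N.
Along the incline: F cos 40.60° − mg sin 40.60° − μN = ma, so 96.507 − 38.306 − 47.141 = 6 a, giving a = 1.8433 m/s².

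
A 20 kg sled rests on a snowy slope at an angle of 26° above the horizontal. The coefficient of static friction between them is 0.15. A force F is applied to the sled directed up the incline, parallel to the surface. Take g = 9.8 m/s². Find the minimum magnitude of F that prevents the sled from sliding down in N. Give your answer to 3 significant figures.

59.5 N

The normal force is N = mg cos 26° = 176.164 N. With F at its minimum the sled is on the verge of sliding down, so static friction is at its maximum μ_s N = 0.15 × 176.164 = 26.425 N and acts up the slope.
Equilibrium along the incline: F + μ_s N = mg sin 26°, so F = 85.921 − 26.425 = 59.496 N.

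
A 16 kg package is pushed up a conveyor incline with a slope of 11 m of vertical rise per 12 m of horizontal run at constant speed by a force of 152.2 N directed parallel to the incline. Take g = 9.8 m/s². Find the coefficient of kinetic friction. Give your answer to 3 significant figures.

0.400

At constant speed ΣF = 0 along the incline. The applied 152.2 N acts up the slope; the weight component mg sin 42.51° = 105.954 N and kinetic friction μN both act down the slope.
So 152.2 = 105.954 + μ × 115.586, giving μ = (152.2 − 105.954) / 115.586 = 0.4001.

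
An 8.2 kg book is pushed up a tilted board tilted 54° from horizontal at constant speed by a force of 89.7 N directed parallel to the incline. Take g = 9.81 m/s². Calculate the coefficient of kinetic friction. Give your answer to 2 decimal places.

0.52

At constant speed ΣF = 0 along the incline. The applied 89.7 N acts up the slope; the weight component mg sin 54° = 65.079 N and kinetic friction μN both act down the slope.
So 89.7 = 65.079 + μ × 47.283, giving μ = (89.7 − 65.079) / 47.283 = 0.5207.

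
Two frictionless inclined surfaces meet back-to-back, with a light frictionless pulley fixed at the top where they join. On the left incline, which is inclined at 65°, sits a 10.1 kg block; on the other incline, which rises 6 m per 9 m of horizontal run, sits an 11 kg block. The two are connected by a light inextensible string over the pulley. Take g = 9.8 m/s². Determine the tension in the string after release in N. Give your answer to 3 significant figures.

75.4 N

Resolve each weight along its own incline: the 10.1 kg mass has component 10.1 × 9.8 × sin 65° = 89.706 N down its slope, and the 11 kg mass has 11 × 9.8 × sin 33.69° = 59.797 N down its slope.
The 10.1 kg side's 89.706 N exceeds the other side's 59.797 N, so that mass slides down and the 11 kg mass slides up. Taking that direction as positive, Newton's second law for the whole system gives 89.706 − 59.797 = (10.1 + 11) a, so a = 29.909 / 21.1 = 1.4175 m/s².
For the 11 kg mass (up-slope positive): T − 59.797 = 11 × 1.4175, so T = 75.389 N.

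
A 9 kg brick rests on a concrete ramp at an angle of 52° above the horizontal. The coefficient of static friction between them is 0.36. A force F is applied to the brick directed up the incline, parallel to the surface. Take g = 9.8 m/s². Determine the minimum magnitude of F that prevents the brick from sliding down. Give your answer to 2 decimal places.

49.95 N

The normal force is N = mg cos 52° = 54.301 N. With F at its minimum the brick is on the verge of sliding down, so static friction is at its maximum μ_s N = 0.36 × 54.301 = 19.548 N and acts up the slope.
Equilibrium along the incline: F + μ_s N = mg sin 52°, so F = 69.503 − 19.548 = 49.955 N.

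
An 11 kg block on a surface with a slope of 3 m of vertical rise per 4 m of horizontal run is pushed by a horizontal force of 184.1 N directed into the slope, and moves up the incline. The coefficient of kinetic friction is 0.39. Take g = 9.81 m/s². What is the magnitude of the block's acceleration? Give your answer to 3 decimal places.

0.526 m/s²

The horizontal push has components F cos 36.87° = 184.1 × 0.8000 = 147.280 N up the incline and F sin 36.87° = 184.1 × 0.6000 = 110.460 N pressing into the surface.
The normal force is therefore N = mg cos 36.87° + F sin 36.87° = 86.328 + 110.460 = 196.788 N, and kinetic friction down the slope is μN = 0.39 × 196.788 = 76.747 N.
Along the incline: F cos 36.87° − mg sin 36.87° − μN = ma, so 147.280 − 64.746 − 76.747 = 11 a, giving a = 0.5261 m/s².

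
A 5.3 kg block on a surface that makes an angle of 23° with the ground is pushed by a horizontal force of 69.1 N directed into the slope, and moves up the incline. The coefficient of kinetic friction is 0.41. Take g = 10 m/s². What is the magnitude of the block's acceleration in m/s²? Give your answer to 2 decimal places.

2.23 m/s²

The horizontal push has components F cos 23° = 69.1 × 0.9205 = 63.607 N up the incline and F sin 23° = 69.1 × 0.3907 = 26.997 N pressing into the surface.
The normal force is therefore N = mg cos 23° + F sin 23° = 48.786 + 26.997 = 75.783 N, and kinetic friction down the slope is μN = 0.41 × 75.783 = 31.071 N.
Along the incline: F cos 23° − mg sin 23° − μN = ma, so 63.607 − 20.707 − 31.071 = 5.3 a, giving a = 2.2319 m/s².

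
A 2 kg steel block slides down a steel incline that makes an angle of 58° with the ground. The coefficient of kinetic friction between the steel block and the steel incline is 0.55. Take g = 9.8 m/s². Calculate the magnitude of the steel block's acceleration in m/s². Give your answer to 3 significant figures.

5.45 m/s²

Resolving the weight along the incline: the component pulling the steel block down the slope is mg sin 58° = 2 × 9.8 × 0.8480 = 16.621 N, and the normal force is N = mg cos 58° = 2 × 9.8 × 0.5299 = 10.386 N.
Kinetic friction acts up the slope with magnitude f = μN = 0.55 × 10.386 = 5.712 N.
Net force along the incline is 16.621 − 5.712 = 10.909 N, so a = 10.909 / 2 = 5.4545 m/s².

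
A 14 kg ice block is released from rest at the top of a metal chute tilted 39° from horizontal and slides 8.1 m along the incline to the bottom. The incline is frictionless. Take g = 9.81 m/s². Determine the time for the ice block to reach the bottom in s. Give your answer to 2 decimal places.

The weight component along the incline is mg sin 39° = 86.431 N and the normal force is N = mg cos 39° = 106.733 N.
With no friction, a = g sin 39° = 6.1736 m/s².
Starting from rest, L = ½at², so t = √(2L/a) = √(2 × 8.1 / 6.1736) = 1.6199 s.

1.62 s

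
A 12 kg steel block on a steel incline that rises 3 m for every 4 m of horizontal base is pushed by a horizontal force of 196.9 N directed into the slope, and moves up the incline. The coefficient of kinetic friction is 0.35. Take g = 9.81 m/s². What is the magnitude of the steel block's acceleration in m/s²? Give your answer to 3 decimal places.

1.048 m/s²

The horizontal push has components F cos 36.87° = 196.9 × 0.8000 = 157.520 N up the incline and F sin 36.87° = 196.9 × 0.6000 = 118.140 N pressing into the surface.
The normal force is therefore N = mg cos 36.87° + F sin 36.87° = 94.176 + 118.140 = 212.316 N, and kinetic friction down the slope is μN = 0.35 × 212.316 = 74.311 N.
Along the incline: F cos 36.87° − mg sin 36.87° − μN = ma, so 157.520 − 70.632 − 74.311 = 12 a, giving a = 1.0481 m/s².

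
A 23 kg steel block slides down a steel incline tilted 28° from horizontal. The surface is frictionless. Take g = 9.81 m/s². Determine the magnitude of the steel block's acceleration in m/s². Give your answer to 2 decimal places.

4.61 m/s²

Resolving the weight along the incline: the component pulling the steel block down the slope is mg sin 28° = 23 × 9.81 × 0.4695 = 105.933 N, and the normal force is N = mg cos 28° = 23 × 9.81 × 0.8829 = 199.209 N.
With no friction the net force along the incline is 105.933 N, so a = g sin 28° = 105.933 / 23 = 4.6058 m/s².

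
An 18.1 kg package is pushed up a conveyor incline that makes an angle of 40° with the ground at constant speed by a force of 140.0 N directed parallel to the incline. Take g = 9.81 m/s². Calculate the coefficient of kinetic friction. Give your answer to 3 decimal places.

At constant speed ΣF = 0 along the incline. The applied 140.0 N acts up the slope; the weight component mg sin 40° = 114.134 N and kinetic friction μN both act down the slope.
So 140.0 = 114.134 + μ × 136.020, giving μ = (140.0 − 114.134) / 136.020 = 0.1902.

0.190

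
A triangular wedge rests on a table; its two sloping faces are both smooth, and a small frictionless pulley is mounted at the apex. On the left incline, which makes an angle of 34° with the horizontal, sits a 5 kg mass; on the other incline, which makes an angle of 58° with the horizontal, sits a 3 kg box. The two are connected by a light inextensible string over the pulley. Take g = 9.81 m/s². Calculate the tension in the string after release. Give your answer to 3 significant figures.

Resolve each weight along its own incline: the 5 kg mass has component 5 × 9.81 × sin 34° = 27.428 N down its slope, and the 3 kg mass has 3 × 9.81 × sin 58° = 24.958 N down its slope.
The 5 kg side's 27.428 N exceeds the other side's 24.958 N, so that mass slides down and the 3 kg mass slides up. Taking that direction as positive, Newton's second law for the whole system gives 27.428 − 24.958 = (5 + 3) a, so a = 2.470 / 8 = 0.3088 m/s².
For the 3 kg mass (up-slope positive): T − 24.958 = 3 × 0.3088, so T = 25.884 N.

25.9 N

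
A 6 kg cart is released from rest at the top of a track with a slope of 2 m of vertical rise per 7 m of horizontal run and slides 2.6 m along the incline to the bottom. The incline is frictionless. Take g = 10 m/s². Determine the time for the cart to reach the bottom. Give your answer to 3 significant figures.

1.38 s

The weight component along the incline is mg sin 15.95° = 16.483 N and the normal force is N = mg cos 15.95° = 57.691 N.
With no friction, a = g sin 15.95° = 2.7472 m/s².
Starting from rest, L = ½at², so t = √(2L/a) = √(2 × 2.6 / 2.7472) = 1.3758 s.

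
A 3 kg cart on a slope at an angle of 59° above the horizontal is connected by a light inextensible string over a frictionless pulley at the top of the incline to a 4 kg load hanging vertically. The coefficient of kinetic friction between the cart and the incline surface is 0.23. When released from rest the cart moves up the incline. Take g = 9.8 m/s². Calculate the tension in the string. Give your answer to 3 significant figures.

For the cart on the incline: the weight component along the slope is m₁g sin 59° = 3 × 9.8 × 0.8572 = 25.202 N and the normal force is N = m₁g cos 59° = 15.142 N.
Kinetic friction opposes the cart's motion up the incline: f = μN = 0.23 × 15.142 = 3.483 N acting down the slope.
Newton's second law for the cart (up-slope positive): T − 25.202 − 3.483 = 3 a. For the hanging load (downward positive): 4 × 9.8 − T = 4 a.
Adding the two equations eliminates T: 10.515 = 7 a, so a = 1.5021 m/s².
Then from the hanging load's equation, T = 4 × (9.8 − 1.5021) = 33.192 N.

33.2 N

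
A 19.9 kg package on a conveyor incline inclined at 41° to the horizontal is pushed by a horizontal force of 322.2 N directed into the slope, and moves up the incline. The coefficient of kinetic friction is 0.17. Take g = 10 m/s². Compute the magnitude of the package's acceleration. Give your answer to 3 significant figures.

The horizontal push has components F cos 41° = 322.2 × 0.7547 = 243.164 N up the incline and F sin 41° = 322.2 × 0.6561 = 211.395 N pressing into the surface.
The normal force is therefore N = mg cos 41° + F sin 41° = 150.185 + 211.395 = 361.580 N, and kinetic friction down the slope is μN = 0.17 × 361.580 = 61.469 N.
Along the incline: F cos 41° − mg sin 41° − μN = ma, so 243.164 − 130.564 − 61.469 = 19.9 a, giving a = 2.5694 m/s².

2.57 m/s²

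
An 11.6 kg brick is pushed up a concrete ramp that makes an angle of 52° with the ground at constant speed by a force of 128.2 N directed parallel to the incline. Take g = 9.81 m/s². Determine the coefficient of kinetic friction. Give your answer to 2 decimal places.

0.55

At constant speed ΣF = 0 along the incline. The applied 128.2 N acts up the slope; the weight component mg sin 52° = 89.672 N and kinetic friction μN both act down the slope.
So 128.2 = 89.672 + μ × 70.060, giving μ = (128.2 − 89.672) / 70.060 = 0.5499.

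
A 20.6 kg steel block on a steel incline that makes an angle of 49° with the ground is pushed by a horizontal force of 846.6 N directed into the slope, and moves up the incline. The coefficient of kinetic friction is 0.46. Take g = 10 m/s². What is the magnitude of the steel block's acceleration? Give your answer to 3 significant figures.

The horizontal push has components F cos 49° = 846.6 × 0.6561 = 555.454 N up the incline and F sin 49° = 846.6 × 0.7547 = 638.929 N pressing into the surface.
The normal force is therefore N = mg cos 49° + F sin 49° = 135.157 + 638.929 = 774.086 N, and kinetic friction down the slope is μN = 0.46 × 774.086 = 356.080 N.
Along the incline: F cos 49° − mg sin 49° − μN = ma, so 555.454 − 155.468 − 356.080 = 20.6 a, giving a = 2.1314 m/s².

2.13 m/s²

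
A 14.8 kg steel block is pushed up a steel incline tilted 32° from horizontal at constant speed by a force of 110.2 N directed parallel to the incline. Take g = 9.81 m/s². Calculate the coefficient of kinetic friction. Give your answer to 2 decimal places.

At constant speed ΣF = 0 along the incline. The applied 110.2 N acts up the slope; the weight component mg sin 32° = 76.938 N and kinetic friction μN both act down the slope.
So 110.2 = 76.938 + μ × 123.126, giving μ = (110.2 − 76.938) / 123.126 = 0.2701.

0.27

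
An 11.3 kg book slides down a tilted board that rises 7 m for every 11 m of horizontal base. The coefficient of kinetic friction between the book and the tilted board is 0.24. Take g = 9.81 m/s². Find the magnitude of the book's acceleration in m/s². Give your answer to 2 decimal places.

Resolving the weight along the incline: the component pulling the book down the slope is mg sin 32.47° = 11.3 × 9.81 × 0.5369 = 59.517 N, and the normal force is N = mg cos 32.47° = 11.3 × 9.81 × 0.8437 = 93.527 N.
Kinetic friction acts up the slope with magnitude f = μN = 0.24 × 93.527 = 22.446 N.
Net force along the incline is 59.517 − 22.446 = 37.071 N, so a = 37.071 / 11.3 = 3.2806 m/s².

3.28 m/s²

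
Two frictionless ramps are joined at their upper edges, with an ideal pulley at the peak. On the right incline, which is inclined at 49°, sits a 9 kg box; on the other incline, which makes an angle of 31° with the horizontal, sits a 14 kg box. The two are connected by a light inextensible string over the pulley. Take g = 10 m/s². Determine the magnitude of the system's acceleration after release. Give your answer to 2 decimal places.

Resolve each weight along its own incline: the 9 kg mass has component 9 × 10 × sin 49° = 67.924 N down its slope, and the 14 kg mass has 14 × 10 × sin 31° = 72.105 N down its slope.
The 14 kg side's 72.105 N exceeds the other side's 67.924 N, so that mass slides down and the 9 kg mass slides up. Taking that direction as positive, Newton's second law for the whole system gives 72.105 − 67.924 = (9 + 14) a, so a = 4.181 / 23 = 0.1818 m/s².

0.18 m/s²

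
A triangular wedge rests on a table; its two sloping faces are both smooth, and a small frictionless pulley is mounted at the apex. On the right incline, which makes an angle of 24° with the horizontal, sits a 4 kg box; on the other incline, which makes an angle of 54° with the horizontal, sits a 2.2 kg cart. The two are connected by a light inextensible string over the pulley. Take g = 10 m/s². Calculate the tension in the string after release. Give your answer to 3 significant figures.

Resolve each weight along its own incline: the 4 kg mass has component 4 × 10 × sin 24° = 16.269 N down its slope, and the 2.2 kg mass has 2.2 × 10 × sin 54° = 17.798 N down its slope.
The 2.2 kg side's 17.798 N exceeds the other side's 16.269 N, so that mass slides down and the 4 kg mass slides up. Taking that direction as positive, Newton's second law for the whole system gives 17.798 − 16.269 = (4 + 2.2) a, so a = 1.529 / 6.2 = 0.2466 m/s².
For the 4 kg mass (up-slope positive): T − 16.269 = 4 × 0.2466, so T = 17.255 N.

17.3 N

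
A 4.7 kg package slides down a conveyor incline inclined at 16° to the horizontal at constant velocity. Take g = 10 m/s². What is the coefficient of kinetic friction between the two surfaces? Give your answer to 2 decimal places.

0.29

At constant velocity the net force along the incline is zero: mg sin 16° = μ mg cos 16°.
So μ = tan 16° = 0.2756 / 0.9613 = 0.2867.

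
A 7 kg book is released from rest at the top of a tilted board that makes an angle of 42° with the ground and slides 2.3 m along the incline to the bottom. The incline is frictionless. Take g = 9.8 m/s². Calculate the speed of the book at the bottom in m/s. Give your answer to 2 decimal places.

5.49 m/s

The weight component along the incline is mg sin 42° = 45.902 N and the normal force is N = mg cos 42° = 50.980 N.
With no friction, a = g sin 42° = 6.5575 m/s².
Starting from rest over a distance of 2.3 m, v² = 2aL = 2 × 6.5575 × 2.3 = 30.1645, so v = 5.4922 m/s.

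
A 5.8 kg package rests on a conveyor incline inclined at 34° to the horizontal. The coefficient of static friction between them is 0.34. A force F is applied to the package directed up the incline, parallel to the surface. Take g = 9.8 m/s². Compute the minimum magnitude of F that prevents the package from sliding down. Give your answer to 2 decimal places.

15.76 N

The normal force is N = mg cos 34° = 47.122 N. With F at its minimum the package is on the verge of sliding down, so static friction is at its maximum μ_s N = 0.34 × 47.122 = 16.021 N and acts up the slope.
Equilibrium along the incline: F + μ_s N = mg sin 34°, so F = 31.785 − 16.021 = 15.764 N.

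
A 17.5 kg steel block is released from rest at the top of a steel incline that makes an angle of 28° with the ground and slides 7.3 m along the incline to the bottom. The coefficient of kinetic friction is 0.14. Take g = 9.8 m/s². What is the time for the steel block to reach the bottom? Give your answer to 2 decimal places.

2.08 s

The weight component along the incline is mg sin 28° = 80.514 N and the normal force is N = mg cos 28° = 151.426 N.
Friction up the slope is f = μN = 0.14 × 151.426 = 21.200 N, so the net downslope force is 80.514 − 21.200 = 59.314 N and a = 59.314 / 17.5 = 3.3894 m/s².
Starting from rest, L = ½at², so t = √(2L/a) = √(2 × 7.3 / 3.3894) = 2.0755 s.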